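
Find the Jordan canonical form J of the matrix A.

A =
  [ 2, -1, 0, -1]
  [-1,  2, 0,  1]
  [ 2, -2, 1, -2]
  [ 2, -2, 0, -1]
J_2(1) ⊕ J_1(1) ⊕ J_1(1)

The characteristic polynomial is
  det(x·I − A) = x^4 - 4*x^3 + 6*x^2 - 4*x + 1 = (x - 1)^4

Eigenvalues and multiplicities (the geometric multiplicity of λ is n − rank(A − λI), which equals the number of Jordan blocks for λ):
  λ = 1: algebraic multiplicity = 4, geometric multiplicity = 3

Determining the block sizes for each eigenvalue:
  λ = 1: 3 blocks summing to 4 forces exactly one block of size 2 and the rest size 1 → block sizes [2, 1, 1]

Assembling the blocks gives a Jordan form
J =
  [1, 1, 0, 0]
  [0, 1, 0, 0]
  [0, 0, 1, 0]
  [0, 0, 0, 1]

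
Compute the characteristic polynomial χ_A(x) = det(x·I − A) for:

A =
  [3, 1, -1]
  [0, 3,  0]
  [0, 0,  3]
x^3 - 9*x^2 + 27*x - 27

Expanding det(x·I − A) (e.g. by cofactor expansion or by noting that A is similar to its Jordan form J, which has the same characteristic polynomial as A) gives
  χ_A(x) = x^3 - 9*x^2 + 27*x - 27
which factors as (x - 3)^3. The eigenvalues (with algebraic multiplicities) are λ = 3 with multiplicity 3.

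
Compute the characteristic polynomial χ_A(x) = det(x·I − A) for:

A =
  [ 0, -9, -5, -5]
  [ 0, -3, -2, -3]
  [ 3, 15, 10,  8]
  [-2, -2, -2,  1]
x^4 - 8*x^3 + 22*x^2 - 24*x + 9

Expanding det(x·I − A) (e.g. by cofactor expansion or by noting that A is similar to its Jordan form J, which has the same characteristic polynomial as A) gives
  χ_A(x) = x^4 - 8*x^3 + 22*x^2 - 24*x + 9
which factors as (x - 3)^2*(x - 1)^2. The eigenvalues (with algebraic multiplicities) are λ = 1 with multiplicity 2, λ = 3 with multiplicity 2.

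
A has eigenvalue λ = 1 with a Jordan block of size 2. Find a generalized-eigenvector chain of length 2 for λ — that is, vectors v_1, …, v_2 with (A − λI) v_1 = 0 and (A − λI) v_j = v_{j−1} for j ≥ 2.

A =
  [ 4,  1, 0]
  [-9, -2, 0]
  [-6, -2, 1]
A Jordan chain for λ = 1 of length 2:
v_1 = (3, -9, -6)ᵀ
v_2 = (1, 0, 0)ᵀ

Let N = A − (1)·I. We want v_2 with N^2 v_2 = 0 but N^1 v_2 ≠ 0; then v_{j-1} := N · v_j for j = 2, …, 2.

Pick v_2 = (1, 0, 0)ᵀ.
Then v_1 = N · v_2 = (3, -9, -6)ᵀ.

Sanity check: (A − (1)·I) v_1 = (0, 0, 0)ᵀ = 0. ✓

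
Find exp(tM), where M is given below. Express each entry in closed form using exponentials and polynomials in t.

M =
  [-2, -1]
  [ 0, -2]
e^{tM} =
  [exp(-2*t), -t*exp(-2*t)]
  [0, exp(-2*t)]

Strategy: write M = P · J · P⁻¹ where J is a Jordan canonical form, so e^{tM} = P · e^{tJ} · P⁻¹, and e^{tJ} can be computed block-by-block.

M has Jordan form
J =
  [-2,  1]
  [ 0, -2]
(up to reordering of blocks).

Per-block formulas:
  For a 2×2 Jordan block J_2(-2): exp(t · J_2(-2)) = e^(-2t)·(I + t·N), where N is the 2×2 nilpotent shift.

After assembling e^{tJ} and conjugating by P, we get:

e^{tM} =
  [exp(-2*t), -t*exp(-2*t)]
  [0, exp(-2*t)]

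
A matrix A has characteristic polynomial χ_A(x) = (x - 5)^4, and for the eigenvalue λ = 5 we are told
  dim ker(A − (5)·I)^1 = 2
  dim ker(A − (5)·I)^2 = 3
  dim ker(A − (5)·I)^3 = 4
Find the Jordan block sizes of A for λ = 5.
Block sizes for λ = 5: [3, 1]

From the dimensions of kernels of powers, the number of Jordan blocks of size at least j is d_j − d_{j−1} where d_j = dim ker(N^j) (with d_0 = 0). Computing the differences gives [2, 1, 1].
The number of blocks of size exactly k is (#blocks of size ≥ k) − (#blocks of size ≥ k + 1), so the partition is: 1 block(s) of size 1, 1 block(s) of size 3.
In nonincreasing order the block sizes are [3, 1].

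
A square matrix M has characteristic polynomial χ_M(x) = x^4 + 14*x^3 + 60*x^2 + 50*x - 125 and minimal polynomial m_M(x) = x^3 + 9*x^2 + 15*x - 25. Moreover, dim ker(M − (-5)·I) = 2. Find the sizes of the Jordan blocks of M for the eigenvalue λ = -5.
Block sizes for λ = -5: [2, 1]

Step 1 — from the characteristic polynomial, algebraic multiplicity of λ = -5 is 3. From dim ker(M − (-5)·I) = 2, there are exactly 2 Jordan blocks for λ = -5.
Step 2 — from the minimal polynomial, the factor (x + 5)^2 tells us the largest block for λ = -5 has size 2.
Step 3 — with total size 3, 2 blocks, and largest block 2, the block sizes (in nonincreasing order) are [2, 1].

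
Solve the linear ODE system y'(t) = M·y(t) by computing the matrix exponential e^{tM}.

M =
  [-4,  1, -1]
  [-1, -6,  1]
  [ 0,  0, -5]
e^{tM} =
  [t*exp(-5*t) + exp(-5*t), t*exp(-5*t), -t*exp(-5*t)]
  [-t*exp(-5*t), -t*exp(-5*t) + exp(-5*t), t*exp(-5*t)]
  [0, 0, exp(-5*t)]

Strategy: write M = P · J · P⁻¹ where J is a Jordan canonical form, so e^{tM} = P · e^{tJ} · P⁻¹, and e^{tJ} can be computed block-by-block.

M has Jordan form
J =
  [-5,  1,  0]
  [ 0, -5,  0]
  [ 0,  0, -5]
(up to reordering of blocks).

Per-block formulas:
  For a 2×2 Jordan block J_2(-5): exp(t · J_2(-5)) = e^(-5t)·(I + t·N), where N is the 2×2 nilpotent shift.
  For a 1×1 block at λ = -5: exp(t · [-5]) = [e^(-5t)].

After assembling e^{tJ} and conjugating by P, we get:

e^{tM} =
  [t*exp(-5*t) + exp(-5*t), t*exp(-5*t), -t*exp(-5*t)]
  [-t*exp(-5*t), -t*exp(-5*t) + exp(-5*t), t*exp(-5*t)]
  [0, 0, exp(-5*t)]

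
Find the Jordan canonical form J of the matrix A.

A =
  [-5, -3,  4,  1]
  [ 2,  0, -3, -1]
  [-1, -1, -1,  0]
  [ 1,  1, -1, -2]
J_2(-2) ⊕ J_2(-2)

The characteristic polynomial is
  det(x·I − A) = x^4 + 8*x^3 + 24*x^2 + 32*x + 16 = (x + 2)^4

Eigenvalues and multiplicities (the geometric multiplicity of λ is n − rank(A − λI), which equals the number of Jordan blocks for λ):
  λ = -2: algebraic multiplicity = 4, geometric multiplicity = 2

Determining the block sizes for each eigenvalue:
  λ = -2: with am = 4 and gm = 2, the partition is not yet determined (e.g. several partitions of 4 into 2 parts exist). Let N = A − (-2)·I. Computing rank(N^1) = 2, rank(N^2) = 0; the number of blocks of size ≥ j is rank(N^{j−1}) − rank(N^j), giving [2, 2]. So we have 2 block(s) of size 2 → block sizes [2, 2]

Assembling the blocks gives a Jordan form
J =
  [-2,  1,  0,  0]
  [ 0, -2,  0,  0]
  [ 0,  0, -2,  1]
  [ 0,  0,  0, -2]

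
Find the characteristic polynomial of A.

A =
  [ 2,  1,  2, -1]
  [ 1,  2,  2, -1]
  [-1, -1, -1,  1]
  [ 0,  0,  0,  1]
x^4 - 4*x^3 + 6*x^2 - 4*x + 1

Expanding det(x·I − A) (e.g. by cofactor expansion or by noting that A is similar to its Jordan form J, which has the same characteristic polynomial as A) gives
  χ_A(x) = x^4 - 4*x^3 + 6*x^2 - 4*x + 1
which factors as (x - 1)^4. The eigenvalues (with algebraic multiplicities) are λ = 1 with multiplicity 4.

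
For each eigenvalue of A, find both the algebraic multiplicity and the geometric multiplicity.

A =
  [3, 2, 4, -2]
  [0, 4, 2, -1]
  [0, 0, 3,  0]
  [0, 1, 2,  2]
λ = 3: alg = 4, geom = 3

Step 1 — factor the characteristic polynomial to read off the algebraic multiplicities:
  χ_A(x) = (x - 3)^4

Step 2 — compute geometric multiplicities via the rank-nullity identity g(λ) = n − rank(A − λI):
  rank(A − (3)·I) = 1, so dim ker(A − (3)·I) = n − 1 = 3

Summary:
  λ = 3: algebraic multiplicity = 4, geometric multiplicity = 3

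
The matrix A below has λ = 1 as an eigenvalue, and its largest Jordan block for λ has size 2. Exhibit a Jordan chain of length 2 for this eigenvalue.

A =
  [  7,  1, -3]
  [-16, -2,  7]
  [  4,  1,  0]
A Jordan chain for λ = 1 of length 2:
v_1 = (1, -3, 1)ᵀ
v_2 = (0, 1, 0)ᵀ

Let N = A − (1)·I. We want v_2 with N^2 v_2 = 0 but N^1 v_2 ≠ 0; then v_{j-1} := N · v_j for j = 2, …, 2.

Pick v_2 = (0, 1, 0)ᵀ.
Then v_1 = N · v_2 = (1, -3, 1)ᵀ.

Sanity check: (A − (1)·I) v_1 = (0, 0, 0)ᵀ = 0. ✓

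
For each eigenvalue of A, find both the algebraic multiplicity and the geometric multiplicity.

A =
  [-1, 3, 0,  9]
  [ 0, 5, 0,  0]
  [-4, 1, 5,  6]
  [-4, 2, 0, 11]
λ = 5: alg = 4, geom = 2

Step 1 — factor the characteristic polynomial to read off the algebraic multiplicities:
  χ_A(x) = (x - 5)^4

Step 2 — compute geometric multiplicities via the rank-nullity identity g(λ) = n − rank(A − λI):
  rank(A − (5)·I) = 2, so dim ker(A − (5)·I) = n − 2 = 2

Summary:
  λ = 5: algebraic multiplicity = 4, geometric multiplicity = 2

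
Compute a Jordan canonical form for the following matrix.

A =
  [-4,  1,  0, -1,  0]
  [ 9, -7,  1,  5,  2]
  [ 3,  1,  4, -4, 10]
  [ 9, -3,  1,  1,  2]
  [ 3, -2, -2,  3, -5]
J_2(-4) ⊕ J_3(-1)

The characteristic polynomial is
  det(x·I − A) = x^5 + 11*x^4 + 43*x^3 + 73*x^2 + 56*x + 16 = (x + 1)^3*(x + 4)^2

Eigenvalues and multiplicities (the geometric multiplicity of λ is n − rank(A − λI), which equals the number of Jordan blocks for λ):
  λ = -4: algebraic multiplicity = 2, geometric multiplicity = 1
  λ = -1: algebraic multiplicity = 3, geometric multiplicity = 1

Determining the block sizes for each eigenvalue:
  λ = -4: one block (gm = 1), so the single block has size am = 2 → block sizes [2]
  λ = -1: one block (gm = 1), so the single block has size am = 3 → block sizes [3]

Assembling the blocks gives a Jordan form
J =
  [-4,  1,  0,  0,  0]
  [ 0, -4,  0,  0,  0]
  [ 0,  0, -1,  1,  0]
  [ 0,  0,  0, -1,  1]
  [ 0,  0,  0,  0, -1]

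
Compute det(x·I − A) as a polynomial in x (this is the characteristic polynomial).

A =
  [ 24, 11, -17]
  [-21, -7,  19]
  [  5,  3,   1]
x^3 - 18*x^2 + 108*x - 216

Expanding det(x·I − A) (e.g. by cofactor expansion or by noting that A is similar to its Jordan form J, which has the same characteristic polynomial as A) gives
  χ_A(x) = x^3 - 18*x^2 + 108*x - 216
which factors as (x - 6)^3. The eigenvalues (with algebraic multiplicities) are λ = 6 with multiplicity 3.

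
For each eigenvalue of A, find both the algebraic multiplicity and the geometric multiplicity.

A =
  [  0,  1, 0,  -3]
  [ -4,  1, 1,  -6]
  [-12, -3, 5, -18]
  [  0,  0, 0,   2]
λ = 2: alg = 4, geom = 2

Step 1 — factor the characteristic polynomial to read off the algebraic multiplicities:
  χ_A(x) = (x - 2)^4

Step 2 — compute geometric multiplicities via the rank-nullity identity g(λ) = n − rank(A − λI):
  rank(A − (2)·I) = 2, so dim ker(A − (2)·I) = n − 2 = 2

Summary:
  λ = 2: algebraic multiplicity = 4, geometric multiplicity = 2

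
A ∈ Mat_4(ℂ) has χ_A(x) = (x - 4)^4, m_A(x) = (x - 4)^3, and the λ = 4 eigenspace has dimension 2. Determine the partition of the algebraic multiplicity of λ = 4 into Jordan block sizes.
Block sizes for λ = 4: [3, 1]

Step 1 — from the characteristic polynomial, algebraic multiplicity of λ = 4 is 4. From dim ker(A − (4)·I) = 2, there are exactly 2 Jordan blocks for λ = 4.
Step 2 — from the minimal polynomial, the factor (x − 4)^3 tells us the largest block for λ = 4 has size 3.
Step 3 — with total size 4, 2 blocks, and largest block 3, the block sizes (in nonincreasing order) are [3, 1].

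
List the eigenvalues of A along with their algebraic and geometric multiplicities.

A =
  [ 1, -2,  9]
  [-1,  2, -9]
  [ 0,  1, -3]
λ = 0: alg = 3, geom = 1

Step 1 — factor the characteristic polynomial to read off the algebraic multiplicities:
  χ_A(x) = x^3

Step 2 — compute geometric multiplicities via the rank-nullity identity g(λ) = n − rank(A − λI):
  rank(A − (0)·I) = 2, so dim ker(A − (0)·I) = n − 2 = 1

Summary:
  λ = 0: algebraic multiplicity = 3, geometric multiplicity = 1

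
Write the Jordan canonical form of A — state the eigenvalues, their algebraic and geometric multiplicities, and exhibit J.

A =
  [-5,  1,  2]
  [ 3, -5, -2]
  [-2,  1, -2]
J_3(-4)

The characteristic polynomial is
  det(x·I − A) = x^3 + 12*x^2 + 48*x + 64 = (x + 4)^3

Eigenvalues and multiplicities (the geometric multiplicity of λ is n − rank(A − λI), which equals the number of Jordan blocks for λ):
  λ = -4: algebraic multiplicity = 3, geometric multiplicity = 1

Determining the block sizes for each eigenvalue:
  λ = -4: one block (gm = 1), so the single block has size am = 3 → block sizes [3]

Assembling the blocks gives a Jordan form
J =
  [-4,  1,  0]
  [ 0, -4,  1]
  [ 0,  0, -4]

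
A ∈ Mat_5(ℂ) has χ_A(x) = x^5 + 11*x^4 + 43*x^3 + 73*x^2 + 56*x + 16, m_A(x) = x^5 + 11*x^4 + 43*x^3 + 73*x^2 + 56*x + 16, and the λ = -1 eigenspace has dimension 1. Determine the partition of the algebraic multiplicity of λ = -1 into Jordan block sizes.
Block sizes for λ = -1: [3]

Step 1 — from the characteristic polynomial, algebraic multiplicity of λ = -1 is 3. From dim ker(A − (-1)·I) = 1, there are exactly 1 Jordan blocks for λ = -1.
Step 2 — from the minimal polynomial, the factor (x + 1)^3 tells us the largest block for λ = -1 has size 3.
Step 3 — with total size 3, 1 blocks, and largest block 3, the block sizes (in nonincreasing order) are [3].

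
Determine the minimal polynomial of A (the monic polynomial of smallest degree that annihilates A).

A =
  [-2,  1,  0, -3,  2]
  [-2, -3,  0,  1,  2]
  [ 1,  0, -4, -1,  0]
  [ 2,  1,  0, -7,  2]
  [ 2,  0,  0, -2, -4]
x^2 + 8*x + 16

The characteristic polynomial is χ_A(x) = (x + 4)^5, so the eigenvalues are known. The minimal polynomial is
  m_A(x) = Π_λ (x − λ)^{k_λ}
where k_λ is the size of the *largest* Jordan block for λ (equivalently, the smallest k with (A − λI)^k v = 0 for every generalised eigenvector v of λ).

  λ = -4: largest Jordan block has size 2, contributing (x + 4)^2

So m_A(x) = (x + 4)^2 = x^2 + 8*x + 16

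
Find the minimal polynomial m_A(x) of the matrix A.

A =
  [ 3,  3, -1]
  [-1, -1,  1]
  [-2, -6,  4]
x^2 - 4*x + 4

The characteristic polynomial is χ_A(x) = (x - 2)^3, so the eigenvalues are known. The minimal polynomial is
  m_A(x) = Π_λ (x − λ)^{k_λ}
where k_λ is the size of the *largest* Jordan block for λ (equivalently, the smallest k with (A − λI)^k v = 0 for every generalised eigenvector v of λ).

  λ = 2: largest Jordan block has size 2, contributing (x − 2)^2

So m_A(x) = (x - 2)^2 = x^2 - 4*x + 4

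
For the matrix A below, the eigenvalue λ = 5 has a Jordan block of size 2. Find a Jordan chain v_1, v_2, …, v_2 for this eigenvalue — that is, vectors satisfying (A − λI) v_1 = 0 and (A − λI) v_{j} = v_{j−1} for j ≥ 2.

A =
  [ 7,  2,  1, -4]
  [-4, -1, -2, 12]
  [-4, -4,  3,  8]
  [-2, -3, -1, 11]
A Jordan chain for λ = 5 of length 2:
v_1 = (2, -4, -4, -2)ᵀ
v_2 = (1, 0, 0, 0)ᵀ

Let N = A − (5)·I. We want v_2 with N^2 v_2 = 0 but N^1 v_2 ≠ 0; then v_{j-1} := N · v_j for j = 2, …, 2.

Pick v_2 = (1, 0, 0, 0)ᵀ.
Then v_1 = N · v_2 = (2, -4, -4, -2)ᵀ.

Sanity check: (A − (5)·I) v_1 = (0, 0, 0, 0)ᵀ = 0. ✓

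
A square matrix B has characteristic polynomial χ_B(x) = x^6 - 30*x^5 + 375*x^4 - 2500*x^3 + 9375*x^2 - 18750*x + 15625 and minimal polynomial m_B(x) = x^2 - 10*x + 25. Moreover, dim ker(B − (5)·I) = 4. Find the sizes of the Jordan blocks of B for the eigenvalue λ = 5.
Block sizes for λ = 5: [2, 2, 1, 1]

Step 1 — from the characteristic polynomial, algebraic multiplicity of λ = 5 is 6. From dim ker(B − (5)·I) = 4, there are exactly 4 Jordan blocks for λ = 5.
Step 2 — from the minimal polynomial, the factor (x − 5)^2 tells us the largest block for λ = 5 has size 2.
Step 3 — with total size 6, 4 blocks, and largest block 2, the block sizes (in nonincreasing order) are [2, 2, 1, 1].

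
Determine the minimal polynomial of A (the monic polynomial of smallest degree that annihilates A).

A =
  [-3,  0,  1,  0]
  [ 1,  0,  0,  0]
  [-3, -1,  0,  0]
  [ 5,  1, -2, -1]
x^3 + 3*x^2 + 3*x + 1

The characteristic polynomial is χ_A(x) = (x + 1)^4, so the eigenvalues are known. The minimal polynomial is
  m_A(x) = Π_λ (x − λ)^{k_λ}
where k_λ is the size of the *largest* Jordan block for λ (equivalently, the smallest k with (A − λI)^k v = 0 for every generalised eigenvector v of λ).

  λ = -1: largest Jordan block has size 3, contributing (x + 1)^3

So m_A(x) = (x + 1)^3 = x^3 + 3*x^2 + 3*x + 1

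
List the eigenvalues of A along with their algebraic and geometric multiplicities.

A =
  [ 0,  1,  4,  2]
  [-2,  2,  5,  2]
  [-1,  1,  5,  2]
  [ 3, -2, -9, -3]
λ = 1: alg = 4, geom = 2

Step 1 — factor the characteristic polynomial to read off the algebraic multiplicities:
  χ_A(x) = (x - 1)^4

Step 2 — compute geometric multiplicities via the rank-nullity identity g(λ) = n − rank(A − λI):
  rank(A − (1)·I) = 2, so dim ker(A − (1)·I) = n − 2 = 2

Summary:
  λ = 1: algebraic multiplicity = 4, geometric multiplicity = 2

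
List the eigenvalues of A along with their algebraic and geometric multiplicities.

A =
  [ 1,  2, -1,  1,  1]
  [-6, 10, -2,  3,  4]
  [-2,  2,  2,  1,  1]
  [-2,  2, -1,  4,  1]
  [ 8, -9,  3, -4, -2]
λ = 3: alg = 5, geom = 3

Step 1 — factor the characteristic polynomial to read off the algebraic multiplicities:
  χ_A(x) = (x - 3)^5

Step 2 — compute geometric multiplicities via the rank-nullity identity g(λ) = n − rank(A − λI):
  rank(A − (3)·I) = 2, so dim ker(A − (3)·I) = n − 2 = 3

Summary:
  λ = 3: algebraic multiplicity = 5, geometric multiplicity = 3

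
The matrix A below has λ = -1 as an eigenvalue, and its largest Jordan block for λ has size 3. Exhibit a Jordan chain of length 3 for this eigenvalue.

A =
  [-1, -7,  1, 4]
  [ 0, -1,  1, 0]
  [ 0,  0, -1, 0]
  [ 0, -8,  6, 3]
A Jordan chain for λ = -1 of length 3:
v_1 = (2, 0, 0, 0)ᵀ
v_2 = (-5, 2, 0, 4)ᵀ
v_3 = (0, 1, 2, 0)ᵀ

Let N = A − (-1)·I. We want v_3 with N^3 v_3 = 0 but N^2 v_3 ≠ 0; then v_{j-1} := N · v_j for j = 3, …, 2.

Pick v_3 = (0, 1, 2, 0)ᵀ.
Then v_2 = N · v_3 = (-5, 2, 0, 4)ᵀ.
Then v_1 = N · v_2 = (2, 0, 0, 0)ᵀ.

Sanity check: (A − (-1)·I) v_1 = (0, 0, 0, 0)ᵀ = 0. ✓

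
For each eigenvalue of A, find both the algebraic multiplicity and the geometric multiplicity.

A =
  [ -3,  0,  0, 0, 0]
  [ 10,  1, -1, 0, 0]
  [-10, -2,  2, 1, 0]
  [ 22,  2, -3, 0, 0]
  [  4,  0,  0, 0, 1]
λ = -3: alg = 1, geom = 1; λ = 1: alg = 4, geom = 2

Step 1 — factor the characteristic polynomial to read off the algebraic multiplicities:
  χ_A(x) = (x - 1)^4*(x + 3)

Step 2 — compute geometric multiplicities via the rank-nullity identity g(λ) = n − rank(A − λI):
  rank(A − (-3)·I) = 4, so dim ker(A − (-3)·I) = n − 4 = 1
  rank(A − (1)·I) = 3, so dim ker(A − (1)·I) = n − 3 = 2

Summary:
  λ = -3: algebraic multiplicity = 1, geometric multiplicity = 1
  λ = 1: algebraic multiplicity = 4, geometric multiplicity = 2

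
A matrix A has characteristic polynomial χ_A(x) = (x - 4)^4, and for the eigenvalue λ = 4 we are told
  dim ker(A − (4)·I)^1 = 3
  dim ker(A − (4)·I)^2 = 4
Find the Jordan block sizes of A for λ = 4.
Block sizes for λ = 4: [2, 1, 1]

From the dimensions of kernels of powers, the number of Jordan blocks of size at least j is d_j − d_{j−1} where d_j = dim ker(N^j) (with d_0 = 0). Computing the differences gives [3, 1].
The number of blocks of size exactly k is (#blocks of size ≥ k) − (#blocks of size ≥ k + 1), so the partition is: 2 block(s) of size 1, 1 block(s) of size 2.
In nonincreasing order the block sizes are [2, 1, 1].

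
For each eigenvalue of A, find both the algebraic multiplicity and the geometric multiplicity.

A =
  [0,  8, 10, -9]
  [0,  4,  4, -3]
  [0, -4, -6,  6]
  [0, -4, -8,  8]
λ = 0: alg = 1, geom = 1; λ = 2: alg = 3, geom = 2

Step 1 — factor the characteristic polynomial to read off the algebraic multiplicities:
  χ_A(x) = x*(x - 2)^3

Step 2 — compute geometric multiplicities via the rank-nullity identity g(λ) = n − rank(A − λI):
  rank(A − (0)·I) = 3, so dim ker(A − (0)·I) = n − 3 = 1
  rank(A − (2)·I) = 2, so dim ker(A − (2)·I) = n − 2 = 2

Summary:
  λ = 0: algebraic multiplicity = 1, geometric multiplicity = 1
  λ = 2: algebraic multiplicity = 3, geometric multiplicity = 2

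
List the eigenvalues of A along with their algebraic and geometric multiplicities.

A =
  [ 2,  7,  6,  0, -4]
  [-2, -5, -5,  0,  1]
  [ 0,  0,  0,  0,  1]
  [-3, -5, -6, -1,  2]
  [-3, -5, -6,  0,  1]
λ = -1: alg = 4, geom = 2; λ = 1: alg = 1, geom = 1

Step 1 — factor the characteristic polynomial to read off the algebraic multiplicities:
  χ_A(x) = (x - 1)*(x + 1)^4

Step 2 — compute geometric multiplicities via the rank-nullity identity g(λ) = n − rank(A − λI):
  rank(A − (-1)·I) = 3, so dim ker(A − (-1)·I) = n − 3 = 2
  rank(A − (1)·I) = 4, so dim ker(A − (1)·I) = n − 4 = 1

Summary:
  λ = -1: algebraic multiplicity = 4, geometric multiplicity = 2
  λ = 1: algebraic multiplicity = 1, geometric multiplicity = 1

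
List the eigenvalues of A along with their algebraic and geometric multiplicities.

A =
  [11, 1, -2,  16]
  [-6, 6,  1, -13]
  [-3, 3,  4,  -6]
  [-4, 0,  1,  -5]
λ = 4: alg = 4, geom = 2

Step 1 — factor the characteristic polynomial to read off the algebraic multiplicities:
  χ_A(x) = (x - 4)^4

Step 2 — compute geometric multiplicities via the rank-nullity identity g(λ) = n − rank(A − λI):
  rank(A − (4)·I) = 2, so dim ker(A − (4)·I) = n − 2 = 2

Summary:
  λ = 4: algebraic multiplicity = 4, geometric multiplicity = 2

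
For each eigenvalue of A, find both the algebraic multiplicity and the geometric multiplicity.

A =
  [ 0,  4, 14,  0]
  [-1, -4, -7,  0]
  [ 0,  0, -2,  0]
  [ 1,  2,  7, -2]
λ = -2: alg = 4, geom = 3

Step 1 — factor the characteristic polynomial to read off the algebraic multiplicities:
  χ_A(x) = (x + 2)^4

Step 2 — compute geometric multiplicities via the rank-nullity identity g(λ) = n − rank(A − λI):
  rank(A − (-2)·I) = 1, so dim ker(A − (-2)·I) = n − 1 = 3

Summary:
  λ = -2: algebraic multiplicity = 4, geometric multiplicity = 3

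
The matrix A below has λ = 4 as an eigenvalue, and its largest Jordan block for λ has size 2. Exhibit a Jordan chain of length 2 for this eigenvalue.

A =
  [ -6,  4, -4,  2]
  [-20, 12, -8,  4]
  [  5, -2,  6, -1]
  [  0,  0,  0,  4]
A Jordan chain for λ = 4 of length 2:
v_1 = (-10, -20, 5, 0)ᵀ
v_2 = (1, 0, 0, 0)ᵀ

Let N = A − (4)·I. We want v_2 with N^2 v_2 = 0 but N^1 v_2 ≠ 0; then v_{j-1} := N · v_j for j = 2, …, 2.

Pick v_2 = (1, 0, 0, 0)ᵀ.
Then v_1 = N · v_2 = (-10, -20, 5, 0)ᵀ.

Sanity check: (A − (4)·I) v_1 = (0, 0, 0, 0)ᵀ = 0. ✓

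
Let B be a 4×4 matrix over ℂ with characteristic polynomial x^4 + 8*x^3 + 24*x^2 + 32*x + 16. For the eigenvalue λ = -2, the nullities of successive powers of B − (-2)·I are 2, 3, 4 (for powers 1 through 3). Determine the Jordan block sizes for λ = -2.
Block sizes for λ = -2: [3, 1]

From the dimensions of kernels of powers, the number of Jordan blocks of size at least j is d_j − d_{j−1} where d_j = dim ker(N^j) (with d_0 = 0). Computing the differences gives [2, 1, 1].
The number of blocks of size exactly k is (#blocks of size ≥ k) − (#blocks of size ≥ k + 1), so the partition is: 1 block(s) of size 1, 1 block(s) of size 3.
In nonincreasing order the block sizes are [3, 1].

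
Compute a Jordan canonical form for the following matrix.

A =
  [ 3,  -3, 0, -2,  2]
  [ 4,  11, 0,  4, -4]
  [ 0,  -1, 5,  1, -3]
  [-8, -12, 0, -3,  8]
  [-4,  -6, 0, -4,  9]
J_2(5) ⊕ J_2(5) ⊕ J_1(5)

The characteristic polynomial is
  det(x·I − A) = x^5 - 25*x^4 + 250*x^3 - 1250*x^2 + 3125*x - 3125 = (x - 5)^5

Eigenvalues and multiplicities (the geometric multiplicity of λ is n − rank(A − λI), which equals the number of Jordan blocks for λ):
  λ = 5: algebraic multiplicity = 5, geometric multiplicity = 3

Determining the block sizes for each eigenvalue:
  λ = 5: with am = 5 and gm = 3, the partition is not yet determined (e.g. several partitions of 5 into 3 parts exist). Let N = A − (5)·I. Computing rank(N^1) = 2, rank(N^2) = 0; the number of blocks of size ≥ j is rank(N^{j−1}) − rank(N^j), giving [3, 2]. So we have 2 block(s) of size 2, 1 block(s) of size 1 → block sizes [2, 2, 1]

Assembling the blocks gives a Jordan form
J =
  [5, 1, 0, 0, 0]
  [0, 5, 0, 0, 0]
  [0, 0, 5, 1, 0]
  [0, 0, 0, 5, 0]
  [0, 0, 0, 0, 5]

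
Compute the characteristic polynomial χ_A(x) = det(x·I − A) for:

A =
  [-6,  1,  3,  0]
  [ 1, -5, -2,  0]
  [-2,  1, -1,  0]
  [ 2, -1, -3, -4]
x^4 + 16*x^3 + 96*x^2 + 256*x + 256

Expanding det(x·I − A) (e.g. by cofactor expansion or by noting that A is similar to its Jordan form J, which has the same characteristic polynomial as A) gives
  χ_A(x) = x^4 + 16*x^3 + 96*x^2 + 256*x + 256
which factors as (x + 4)^4. The eigenvalues (with algebraic multiplicities) are λ = -4 with multiplicity 4.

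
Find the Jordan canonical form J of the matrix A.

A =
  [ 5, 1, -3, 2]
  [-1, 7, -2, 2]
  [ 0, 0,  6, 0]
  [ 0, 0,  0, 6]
J_3(6) ⊕ J_1(6)

The characteristic polynomial is
  det(x·I − A) = x^4 - 24*x^3 + 216*x^2 - 864*x + 1296 = (x - 6)^4

Eigenvalues and multiplicities (the geometric multiplicity of λ is n − rank(A − λI), which equals the number of Jordan blocks for λ):
  λ = 6: algebraic multiplicity = 4, geometric multiplicity = 2

Determining the block sizes for each eigenvalue:
  λ = 6: with am = 4 and gm = 2, the partition is not yet determined (e.g. several partitions of 4 into 2 parts exist). Let N = A − (6)·I. Computing rank(N^1) = 2, rank(N^2) = 1, rank(N^3) = 0; the number of blocks of size ≥ j is rank(N^{j−1}) − rank(N^j), giving [2, 1, 1]. So we have 1 block(s) of size 3, 1 block(s) of size 1 → block sizes [3, 1]

Assembling the blocks gives a Jordan form
J =
  [6, 1, 0, 0]
  [0, 6, 1, 0]
  [0, 0, 6, 0]
  [0, 0, 0, 6]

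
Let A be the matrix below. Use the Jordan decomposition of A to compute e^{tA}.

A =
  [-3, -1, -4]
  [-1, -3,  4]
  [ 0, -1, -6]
e^{tA} =
  [t^2*exp(-4*t) + t*exp(-4*t) + exp(-4*t), t^2*exp(-4*t) - t*exp(-4*t), -4*t*exp(-4*t)]
  [-t^2*exp(-4*t) - t*exp(-4*t), -t^2*exp(-4*t) + t*exp(-4*t) + exp(-4*t), 4*t*exp(-4*t)]
  [t^2*exp(-4*t)/2, t^2*exp(-4*t)/2 - t*exp(-4*t), -2*t*exp(-4*t) + exp(-4*t)]

Strategy: write A = P · J · P⁻¹ where J is a Jordan canonical form, so e^{tA} = P · e^{tJ} · P⁻¹, and e^{tJ} can be computed block-by-block.

A has Jordan form
J =
  [-4,  1,  0]
  [ 0, -4,  1]
  [ 0,  0, -4]
(up to reordering of blocks).

Per-block formulas:
  For a 3×3 Jordan block J_3(-4): exp(t · J_3(-4)) = e^(-4t)·(I + t·N + (t^2/2)·N^2), where N is the 3×3 nilpotent shift.

After assembling e^{tJ} and conjugating by P, we get:

e^{tA} =
  [t^2*exp(-4*t) + t*exp(-4*t) + exp(-4*t), t^2*exp(-4*t) - t*exp(-4*t), -4*t*exp(-4*t)]
  [-t^2*exp(-4*t) - t*exp(-4*t), -t^2*exp(-4*t) + t*exp(-4*t) + exp(-4*t), 4*t*exp(-4*t)]
  [t^2*exp(-4*t)/2, t^2*exp(-4*t)/2 - t*exp(-4*t), -2*t*exp(-4*t) + exp(-4*t)]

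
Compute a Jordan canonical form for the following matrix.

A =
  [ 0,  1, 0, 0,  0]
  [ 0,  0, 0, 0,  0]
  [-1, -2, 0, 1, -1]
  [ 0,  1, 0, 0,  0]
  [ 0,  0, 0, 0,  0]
J_2(0) ⊕ J_2(0) ⊕ J_1(0)

The characteristic polynomial is
  det(x·I − A) = x^5

Eigenvalues and multiplicities (the geometric multiplicity of λ is n − rank(A − λI), which equals the number of Jordan blocks for λ):
  λ = 0: algebraic multiplicity = 5, geometric multiplicity = 3

Determining the block sizes for each eigenvalue:
  λ = 0: with am = 5 and gm = 3, the partition is not yet determined (e.g. several partitions of 5 into 3 parts exist). Let N = A − (0)·I. Computing rank(N^1) = 2, rank(N^2) = 0; the number of blocks of size ≥ j is rank(N^{j−1}) − rank(N^j), giving [3, 2]. So we have 2 block(s) of size 2, 1 block(s) of size 1 → block sizes [2, 2, 1]

Assembling the blocks gives a Jordan form
J =
  [0, 1, 0, 0, 0]
  [0, 0, 0, 0, 0]
  [0, 0, 0, 1, 0]
  [0, 0, 0, 0, 0]
  [0, 0, 0, 0, 0]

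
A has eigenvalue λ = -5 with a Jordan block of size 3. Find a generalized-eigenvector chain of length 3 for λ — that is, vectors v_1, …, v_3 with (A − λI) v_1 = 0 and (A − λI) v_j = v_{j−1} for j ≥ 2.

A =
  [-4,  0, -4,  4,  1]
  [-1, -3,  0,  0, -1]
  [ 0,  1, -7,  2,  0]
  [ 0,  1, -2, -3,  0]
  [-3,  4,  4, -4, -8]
A Jordan chain for λ = -5 of length 3:
v_1 = (-2, 0, -1, -1, 2)ᵀ
v_2 = (1, -1, 0, 0, -3)ᵀ
v_3 = (1, 0, 0, 0, 0)ᵀ

Let N = A − (-5)·I. We want v_3 with N^3 v_3 = 0 but N^2 v_3 ≠ 0; then v_{j-1} := N · v_j for j = 3, …, 2.

Pick v_3 = (1, 0, 0, 0, 0)ᵀ.
Then v_2 = N · v_3 = (1, -1, 0, 0, -3)ᵀ.
Then v_1 = N · v_2 = (-2, 0, -1, -1, 2)ᵀ.

Sanity check: (A − (-5)·I) v_1 = (0, 0, 0, 0, 0)ᵀ = 0. ✓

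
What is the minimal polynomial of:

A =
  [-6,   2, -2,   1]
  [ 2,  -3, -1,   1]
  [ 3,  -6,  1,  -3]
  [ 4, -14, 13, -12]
x^3 + 15*x^2 + 75*x + 125

The characteristic polynomial is χ_A(x) = (x + 5)^4, so the eigenvalues are known. The minimal polynomial is
  m_A(x) = Π_λ (x − λ)^{k_λ}
where k_λ is the size of the *largest* Jordan block for λ (equivalently, the smallest k with (A − λI)^k v = 0 for every generalised eigenvector v of λ).

  λ = -5: largest Jordan block has size 3, contributing (x + 5)^3

So m_A(x) = (x + 5)^3 = x^3 + 15*x^2 + 75*x + 125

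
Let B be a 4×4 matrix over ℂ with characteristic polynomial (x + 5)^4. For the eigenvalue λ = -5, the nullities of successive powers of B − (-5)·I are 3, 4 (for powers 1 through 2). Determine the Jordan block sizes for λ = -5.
Block sizes for λ = -5: [2, 1, 1]

From the dimensions of kernels of powers, the number of Jordan blocks of size at least j is d_j − d_{j−1} where d_j = dim ker(N^j) (with d_0 = 0). Computing the differences gives [3, 1].
The number of blocks of size exactly k is (#blocks of size ≥ k) − (#blocks of size ≥ k + 1), so the partition is: 2 block(s) of size 1, 1 block(s) of size 2.
In nonincreasing order the block sizes are [2, 1, 1].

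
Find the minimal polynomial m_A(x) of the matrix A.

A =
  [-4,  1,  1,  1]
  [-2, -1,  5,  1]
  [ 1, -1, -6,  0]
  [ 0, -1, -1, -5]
x^3 + 12*x^2 + 48*x + 64

The characteristic polynomial is χ_A(x) = (x + 4)^4, so the eigenvalues are known. The minimal polynomial is
  m_A(x) = Π_λ (x − λ)^{k_λ}
where k_λ is the size of the *largest* Jordan block for λ (equivalently, the smallest k with (A − λI)^k v = 0 for every generalised eigenvector v of λ).

  λ = -4: largest Jordan block has size 3, contributing (x + 4)^3

So m_A(x) = (x + 4)^3 = x^3 + 12*x^2 + 48*x + 64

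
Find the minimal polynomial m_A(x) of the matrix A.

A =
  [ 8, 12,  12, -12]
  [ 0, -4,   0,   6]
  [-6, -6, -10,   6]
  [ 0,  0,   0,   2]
x^2 + 2*x - 8

The characteristic polynomial is χ_A(x) = (x - 2)^2*(x + 4)^2, so the eigenvalues are known. The minimal polynomial is
  m_A(x) = Π_λ (x − λ)^{k_λ}
where k_λ is the size of the *largest* Jordan block for λ (equivalently, the smallest k with (A − λI)^k v = 0 for every generalised eigenvector v of λ).

  λ = -4: largest Jordan block has size 1, contributing (x + 4)
  λ = 2: largest Jordan block has size 1, contributing (x − 2)

So m_A(x) = (x - 2)*(x + 4) = x^2 + 2*x - 8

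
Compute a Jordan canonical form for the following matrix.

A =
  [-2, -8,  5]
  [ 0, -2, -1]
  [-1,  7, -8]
J_3(-4)

The characteristic polynomial is
  det(x·I − A) = x^3 + 12*x^2 + 48*x + 64 = (x + 4)^3

Eigenvalues and multiplicities (the geometric multiplicity of λ is n − rank(A − λI), which equals the number of Jordan blocks for λ):
  λ = -4: algebraic multiplicity = 3, geometric multiplicity = 1

Determining the block sizes for each eigenvalue:
  λ = -4: one block (gm = 1), so the single block has size am = 3 → block sizes [3]

Assembling the blocks gives a Jordan form
J =
  [-4,  1,  0]
  [ 0, -4,  1]
  [ 0,  0, -4]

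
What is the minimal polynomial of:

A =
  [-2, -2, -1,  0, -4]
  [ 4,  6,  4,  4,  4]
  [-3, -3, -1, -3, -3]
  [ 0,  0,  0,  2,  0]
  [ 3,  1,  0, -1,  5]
x^3 - 6*x^2 + 12*x - 8

The characteristic polynomial is χ_A(x) = (x - 2)^5, so the eigenvalues are known. The minimal polynomial is
  m_A(x) = Π_λ (x − λ)^{k_λ}
where k_λ is the size of the *largest* Jordan block for λ (equivalently, the smallest k with (A − λI)^k v = 0 for every generalised eigenvector v of λ).

  λ = 2: largest Jordan block has size 3, contributing (x − 2)^3

So m_A(x) = (x - 2)^3 = x^3 - 6*x^2 + 12*x - 8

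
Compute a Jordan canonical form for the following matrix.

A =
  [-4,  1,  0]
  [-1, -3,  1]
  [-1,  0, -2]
J_3(-3)

The characteristic polynomial is
  det(x·I − A) = x^3 + 9*x^2 + 27*x + 27 = (x + 3)^3

Eigenvalues and multiplicities (the geometric multiplicity of λ is n − rank(A − λI), which equals the number of Jordan blocks for λ):
  λ = -3: algebraic multiplicity = 3, geometric multiplicity = 1

Determining the block sizes for each eigenvalue:
  λ = -3: one block (gm = 1), so the single block has size am = 3 → block sizes [3]

Assembling the blocks gives a Jordan form
J =
  [-3,  1,  0]
  [ 0, -3,  1]
  [ 0,  0, -3]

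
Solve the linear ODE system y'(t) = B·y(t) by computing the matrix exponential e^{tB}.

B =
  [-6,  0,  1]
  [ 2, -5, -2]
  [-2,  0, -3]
e^{tB} =
  [-exp(-4*t) + 2*exp(-5*t), 0, exp(-4*t) - exp(-5*t)]
  [2*exp(-4*t) - 2*exp(-5*t), exp(-5*t), -2*exp(-4*t) + 2*exp(-5*t)]
  [-2*exp(-4*t) + 2*exp(-5*t), 0, 2*exp(-4*t) - exp(-5*t)]

Strategy: write B = P · J · P⁻¹ where J is a Jordan canonical form, so e^{tB} = P · e^{tJ} · P⁻¹, and e^{tJ} can be computed block-by-block.

B has Jordan form
J =
  [-5,  0,  0]
  [ 0, -5,  0]
  [ 0,  0, -4]
(up to reordering of blocks).

Per-block formulas:
  For a 1×1 block at λ = -5: exp(t · [-5]) = [e^(-5t)].
  For a 1×1 block at λ = -4: exp(t · [-4]) = [e^(-4t)].

After assembling e^{tJ} and conjugating by P, we get:

e^{tB} =
  [-exp(-4*t) + 2*exp(-5*t), 0, exp(-4*t) - exp(-5*t)]
  [2*exp(-4*t) - 2*exp(-5*t), exp(-5*t), -2*exp(-4*t) + 2*exp(-5*t)]
  [-2*exp(-4*t) + 2*exp(-5*t), 0, 2*exp(-4*t) - exp(-5*t)]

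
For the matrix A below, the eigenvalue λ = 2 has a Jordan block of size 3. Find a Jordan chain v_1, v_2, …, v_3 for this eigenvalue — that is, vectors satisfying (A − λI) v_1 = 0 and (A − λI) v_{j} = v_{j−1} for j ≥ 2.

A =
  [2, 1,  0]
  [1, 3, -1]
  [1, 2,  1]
A Jordan chain for λ = 2 of length 3:
v_1 = (1, 0, 1)ᵀ
v_2 = (0, 1, 1)ᵀ
v_3 = (1, 0, 0)ᵀ

Let N = A − (2)·I. We want v_3 with N^3 v_3 = 0 but N^2 v_3 ≠ 0; then v_{j-1} := N · v_j for j = 3, …, 2.

Pick v_3 = (1, 0, 0)ᵀ.
Then v_2 = N · v_3 = (0, 1, 1)ᵀ.
Then v_1 = N · v_2 = (1, 0, 1)ᵀ.

Sanity check: (A − (2)·I) v_1 = (0, 0, 0)ᵀ = 0. ✓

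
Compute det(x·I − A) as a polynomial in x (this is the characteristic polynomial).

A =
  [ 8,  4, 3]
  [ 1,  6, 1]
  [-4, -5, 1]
x^3 - 15*x^2 + 75*x - 125

Expanding det(x·I − A) (e.g. by cofactor expansion or by noting that A is similar to its Jordan form J, which has the same characteristic polynomial as A) gives
  χ_A(x) = x^3 - 15*x^2 + 75*x - 125
which factors as (x - 5)^3. The eigenvalues (with algebraic multiplicities) are λ = 5 with multiplicity 3.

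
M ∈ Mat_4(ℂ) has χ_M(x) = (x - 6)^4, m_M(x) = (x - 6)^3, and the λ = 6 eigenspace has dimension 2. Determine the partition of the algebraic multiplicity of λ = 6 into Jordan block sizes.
Block sizes for λ = 6: [3, 1]

Step 1 — from the characteristic polynomial, algebraic multiplicity of λ = 6 is 4. From dim ker(M − (6)·I) = 2, there are exactly 2 Jordan blocks for λ = 6.
Step 2 — from the minimal polynomial, the factor (x − 6)^3 tells us the largest block for λ = 6 has size 3.
Step 3 — with total size 4, 2 blocks, and largest block 3, the block sizes (in nonincreasing order) are [3, 1].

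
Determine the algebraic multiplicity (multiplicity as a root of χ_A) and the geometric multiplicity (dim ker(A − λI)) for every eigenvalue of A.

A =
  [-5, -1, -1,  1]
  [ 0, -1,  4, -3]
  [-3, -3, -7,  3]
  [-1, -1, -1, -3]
λ = -4: alg = 4, geom = 2

Step 1 — factor the characteristic polynomial to read off the algebraic multiplicities:
  χ_A(x) = (x + 4)^4

Step 2 — compute geometric multiplicities via the rank-nullity identity g(λ) = n − rank(A − λI):
  rank(A − (-4)·I) = 2, so dim ker(A − (-4)·I) = n − 2 = 2

Summary:
  λ = -4: algebraic multiplicity = 4, geometric multiplicity = 2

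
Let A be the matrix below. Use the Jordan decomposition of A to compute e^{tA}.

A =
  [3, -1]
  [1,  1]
e^{tA} =
  [t*exp(2*t) + exp(2*t), -t*exp(2*t)]
  [t*exp(2*t), -t*exp(2*t) + exp(2*t)]

Strategy: write A = P · J · P⁻¹ where J is a Jordan canonical form, so e^{tA} = P · e^{tJ} · P⁻¹, and e^{tJ} can be computed block-by-block.

A has Jordan form
J =
  [2, 1]
  [0, 2]
(up to reordering of blocks).

Per-block formulas:
  For a 2×2 Jordan block J_2(2): exp(t · J_2(2)) = e^(2t)·(I + t·N), where N is the 2×2 nilpotent shift.

After assembling e^{tJ} and conjugating by P, we get:

e^{tA} =
  [t*exp(2*t) + exp(2*t), -t*exp(2*t)]
  [t*exp(2*t), -t*exp(2*t) + exp(2*t)]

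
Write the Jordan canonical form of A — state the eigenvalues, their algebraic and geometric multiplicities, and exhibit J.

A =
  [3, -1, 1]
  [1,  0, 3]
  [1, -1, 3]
J_3(2)

The characteristic polynomial is
  det(x·I − A) = x^3 - 6*x^2 + 12*x - 8 = (x - 2)^3

Eigenvalues and multiplicities (the geometric multiplicity of λ is n − rank(A − λI), which equals the number of Jordan blocks for λ):
  λ = 2: algebraic multiplicity = 3, geometric multiplicity = 1

Determining the block sizes for each eigenvalue:
  λ = 2: one block (gm = 1), so the single block has size am = 3 → block sizes [3]

Assembling the blocks gives a Jordan form
J =
  [2, 1, 0]
  [0, 2, 1]
  [0, 0, 2]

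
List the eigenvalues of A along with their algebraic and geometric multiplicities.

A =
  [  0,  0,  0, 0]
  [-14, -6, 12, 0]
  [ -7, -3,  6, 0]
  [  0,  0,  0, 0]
λ = 0: alg = 4, geom = 3

Step 1 — factor the characteristic polynomial to read off the algebraic multiplicities:
  χ_A(x) = x^4

Step 2 — compute geometric multiplicities via the rank-nullity identity g(λ) = n − rank(A − λI):
  rank(A − (0)·I) = 1, so dim ker(A − (0)·I) = n − 1 = 3

Summary:
  λ = 0: algebraic multiplicity = 4, geometric multiplicity = 3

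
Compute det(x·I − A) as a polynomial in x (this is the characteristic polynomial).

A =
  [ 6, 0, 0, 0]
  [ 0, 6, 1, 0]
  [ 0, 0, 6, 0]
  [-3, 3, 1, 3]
x^4 - 21*x^3 + 162*x^2 - 540*x + 648

Expanding det(x·I − A) (e.g. by cofactor expansion or by noting that A is similar to its Jordan form J, which has the same characteristic polynomial as A) gives
  χ_A(x) = x^4 - 21*x^3 + 162*x^2 - 540*x + 648
which factors as (x - 6)^3*(x - 3). The eigenvalues (with algebraic multiplicities) are λ = 3 with multiplicity 1, λ = 6 with multiplicity 3.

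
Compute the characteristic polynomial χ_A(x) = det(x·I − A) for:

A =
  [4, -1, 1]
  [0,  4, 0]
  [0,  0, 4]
x^3 - 12*x^2 + 48*x - 64

Expanding det(x·I − A) (e.g. by cofactor expansion or by noting that A is similar to its Jordan form J, which has the same characteristic polynomial as A) gives
  χ_A(x) = x^3 - 12*x^2 + 48*x - 64
which factors as (x - 4)^3. The eigenvalues (with algebraic multiplicities) are λ = 4 with multiplicity 3.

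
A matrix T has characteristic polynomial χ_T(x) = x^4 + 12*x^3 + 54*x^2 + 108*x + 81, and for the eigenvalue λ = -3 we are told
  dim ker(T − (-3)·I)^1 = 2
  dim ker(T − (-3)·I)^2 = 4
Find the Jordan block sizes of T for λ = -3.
Block sizes for λ = -3: [2, 2]

From the dimensions of kernels of powers, the number of Jordan blocks of size at least j is d_j − d_{j−1} where d_j = dim ker(N^j) (with d_0 = 0). Computing the differences gives [2, 2].
The number of blocks of size exactly k is (#blocks of size ≥ k) − (#blocks of size ≥ k + 1), so the partition is: 2 block(s) of size 2.
In nonincreasing order the block sizes are [2, 2].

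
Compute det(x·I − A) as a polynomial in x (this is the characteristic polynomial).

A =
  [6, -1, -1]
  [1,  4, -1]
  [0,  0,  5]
x^3 - 15*x^2 + 75*x - 125

Expanding det(x·I − A) (e.g. by cofactor expansion or by noting that A is similar to its Jordan form J, which has the same characteristic polynomial as A) gives
  χ_A(x) = x^3 - 15*x^2 + 75*x - 125
which factors as (x - 5)^3. The eigenvalues (with algebraic multiplicities) are λ = 5 with multiplicity 3.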